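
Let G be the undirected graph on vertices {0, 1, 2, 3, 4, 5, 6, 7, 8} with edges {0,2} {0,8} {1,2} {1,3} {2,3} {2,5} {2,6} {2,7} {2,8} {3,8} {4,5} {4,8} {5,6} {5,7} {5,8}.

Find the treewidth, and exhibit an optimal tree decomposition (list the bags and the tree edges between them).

Treewidth 2.
One optimal decomposition is:
Bags: B1 = {2, 5, 8}  B2 = {4, 5, 8}  B3 = {0, 2, 8}  B4 = {2, 3, 8}  B5 = {2, 5, 6}  B6 = {1, 2, 3}  B7 = {2, 5, 7}
Tree: B1–B2, B1–B3, B3–B4, B1–B5, B4–B6, B1–B7

Every bag has size at most 3, so the width is 3 − 1 = 2 and tw(G) ≤ 2. On the other hand G contains the 3-clique {0, 2, 8}. A clique must lie in a single bag of any decomposition, so no decomposition can have width below 2. Combining the bounds, tw(G) = 2.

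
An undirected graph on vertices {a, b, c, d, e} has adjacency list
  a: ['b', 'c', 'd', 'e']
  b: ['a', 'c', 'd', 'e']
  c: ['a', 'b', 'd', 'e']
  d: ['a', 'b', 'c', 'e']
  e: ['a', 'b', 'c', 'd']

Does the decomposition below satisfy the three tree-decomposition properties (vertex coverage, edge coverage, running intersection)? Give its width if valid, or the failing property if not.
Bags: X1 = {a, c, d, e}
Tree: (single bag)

A tree decomposition must satisfy three properties: every vertex lies in some bag; for every edge, both endpoints lie together in some bag; and for every vertex, the bags containing it form a connected subtree. Here vertex b appears in no bag, so the decomposition is invalid.

No — vertex b appears in no bag.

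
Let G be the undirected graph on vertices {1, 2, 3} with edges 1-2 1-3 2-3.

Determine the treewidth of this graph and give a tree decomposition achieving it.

Treewidth 2.
Bags: B1 = {1, 2, 3}
Tree: (single bag)

A single bag containing all 3 vertices is trivially a valid decomposition of width 2. For the lower bound, the 3 vertices {1, 2, 3} are pairwise adjacent, and any tree decomposition puts a clique entirely inside one bag — forcing width ≥ 2. The upper and lower bounds meet at 2, so that is the treewidth.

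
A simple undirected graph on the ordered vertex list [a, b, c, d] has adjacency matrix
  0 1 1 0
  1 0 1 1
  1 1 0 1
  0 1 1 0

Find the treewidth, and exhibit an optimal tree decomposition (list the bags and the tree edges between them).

Treewidth 2.
One optimal decomposition is:
Bags: B1 = {b, c, d}  B2 = {a, b, c}
Tree: B1–B2

Each bag holds 3 vertices, so the decomposition has width 2, which upper-bounds the treewidth. On the other hand G contains the 3-clique {b, c, d}. A clique must lie in a single bag of any decomposition, so no decomposition can have width below 2. Therefore the treewidth is 2.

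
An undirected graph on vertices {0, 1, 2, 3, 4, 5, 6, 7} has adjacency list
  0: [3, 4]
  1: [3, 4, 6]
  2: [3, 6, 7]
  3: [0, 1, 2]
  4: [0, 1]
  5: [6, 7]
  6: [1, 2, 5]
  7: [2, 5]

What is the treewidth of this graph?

A width-2 tree decomposition is:
Bags: B1 = {0, 3, 4}  B2 = {1, 3, 4}  B3 = {1, 2, 3}  B4 = {1, 2, 6}  B5 = {2, 6, 7}  B6 = {5, 6, 7}
Tree: B1–B2, B2–B3, B3–B4, B4–B5, B5–B6
The largest bag has 3 vertices, giving width 2; this decomposition certifies tw(G) ≤ 2. Since 0–4–1–3–0 is a cycle in G, G is not acyclic. Forests are exactly the graphs of treewidth ≤ 1, so tw(G) ≥ 2. The upper and lower bounds meet at 2, so that is the treewidth.

2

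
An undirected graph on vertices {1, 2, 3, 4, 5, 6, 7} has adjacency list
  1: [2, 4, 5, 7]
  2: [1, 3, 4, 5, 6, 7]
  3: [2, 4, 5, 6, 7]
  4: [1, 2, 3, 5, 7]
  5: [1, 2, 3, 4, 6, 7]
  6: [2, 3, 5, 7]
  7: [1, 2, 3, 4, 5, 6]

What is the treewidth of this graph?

4

A width-4 tree decomposition is:
Bags: B1 = {1, 2, 4, 5, 7}  B2 = {2, 3, 4, 5, 7}  B3 = {2, 3, 5, 6, 7}
Tree: B1–B2, B2–B3
The largest bag has 5 vertices, giving width 4; this decomposition certifies tw(G) ≤ 4. Conversely, {1, 2, 4, 5, 7} is a clique of size 5, and the vertices of any clique must share a bag in every tree decomposition; so some bag has ≥ 5 vertices and tw(G) ≥ 4. Combining the bounds, tw(G) = 4.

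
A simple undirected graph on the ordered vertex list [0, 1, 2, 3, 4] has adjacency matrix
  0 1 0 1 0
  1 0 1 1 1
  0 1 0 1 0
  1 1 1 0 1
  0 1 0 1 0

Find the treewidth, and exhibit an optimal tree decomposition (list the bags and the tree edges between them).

The largest bag has 3 vertices, giving width 2; this decomposition certifies tw(G) ≤ 2. For the lower bound, the 3 vertices {0, 1, 3} are pairwise adjacent, and any tree decomposition puts a clique entirely inside one bag — forcing width ≥ 2. Combining the bounds, tw(G) = 2.

Treewidth 2.
One optimal decomposition is:
Bags: B1 = {1, 3, 4}  B2 = {0, 1, 3}  B3 = {1, 2, 3}
Tree: B1–B2, B1–B3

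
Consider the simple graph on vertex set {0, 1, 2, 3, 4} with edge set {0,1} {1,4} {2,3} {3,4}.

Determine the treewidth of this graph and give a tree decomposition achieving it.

The largest bag has 2 vertices, giving width 1; this decomposition certifies tw(G) ≤ 1. G has an edge, so its treewidth is at least 1. Combining the bounds, tw(G) = 1.

Treewidth 1.
One such decomposition:
Bags: B1 = {3, 4}  B2 = {1, 4}  B3 = {0, 1}  B4 = {2, 3}
Tree: B1–B2, B2–B3, B1–B4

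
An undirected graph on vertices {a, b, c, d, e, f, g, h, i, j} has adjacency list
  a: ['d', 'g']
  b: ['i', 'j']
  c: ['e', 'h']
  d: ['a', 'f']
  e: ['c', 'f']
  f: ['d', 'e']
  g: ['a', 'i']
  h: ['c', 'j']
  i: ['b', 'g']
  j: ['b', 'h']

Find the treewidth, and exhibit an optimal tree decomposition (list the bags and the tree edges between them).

Every bag has size at most 3, so the width is 3 − 1 = 2 and tw(G) ≤ 2. Since a–g–i–b–j–h–c–e–f–d–a is a cycle in G, G is not acyclic. Forests are exactly the graphs of treewidth ≤ 1, so tw(G) ≥ 2. Hence tw(G) = 2 exactly.

Treewidth 2.
One optimal decomposition is:
Bags: B1 = {a, g, i}  B2 = {a, b, i}  B3 = {a, b, j}  B4 = {a, h, j}  B5 = {a, c, h}  B6 = {a, c, e}  B7 = {a, e, f}  B8 = {a, d, f}
Tree: B1–B2, B2–B3, B3–B4, B4–B5, B5–B6, B6–B7, B7–B8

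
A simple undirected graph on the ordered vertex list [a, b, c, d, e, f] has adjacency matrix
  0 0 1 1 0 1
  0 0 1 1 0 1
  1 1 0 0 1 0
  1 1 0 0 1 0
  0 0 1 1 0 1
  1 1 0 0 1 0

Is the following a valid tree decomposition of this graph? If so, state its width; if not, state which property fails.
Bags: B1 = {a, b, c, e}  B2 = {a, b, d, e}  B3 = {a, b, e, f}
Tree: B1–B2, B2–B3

Yes; width 3.

Vertex coverage: the bags together contain {a, b, c, d, e, f}, the full vertex set. Edge coverage: each edge of G has both endpoints in at least one bag. Running intersection: for every vertex, the bags containing it form a connected subtree. All three properties hold, so this is a valid tree decomposition of width max|bag| − 1 = 3, and hence tw(G) ≤ 3.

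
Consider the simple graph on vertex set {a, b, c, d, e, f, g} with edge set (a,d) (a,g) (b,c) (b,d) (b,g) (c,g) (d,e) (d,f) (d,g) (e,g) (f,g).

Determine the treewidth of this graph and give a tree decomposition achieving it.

Treewidth 2.
One optimal decomposition is:
Bags: B1 = {d, e, g}  B2 = {a, d, g}  B3 = {d, f, g}  B4 = {b, d, g}  B5 = {b, c, g}
Tree: B1–B2, B2–B3, B2–B4, B4–B5

The largest bag has 3 vertices, giving width 2; this decomposition certifies tw(G) ≤ 2. Conversely, {d, e, g} is a clique of size 3, and the vertices of any clique must share a bag in every tree decomposition; so some bag has ≥ 3 vertices and tw(G) ≥ 2. Combining the bounds, tw(G) = 2.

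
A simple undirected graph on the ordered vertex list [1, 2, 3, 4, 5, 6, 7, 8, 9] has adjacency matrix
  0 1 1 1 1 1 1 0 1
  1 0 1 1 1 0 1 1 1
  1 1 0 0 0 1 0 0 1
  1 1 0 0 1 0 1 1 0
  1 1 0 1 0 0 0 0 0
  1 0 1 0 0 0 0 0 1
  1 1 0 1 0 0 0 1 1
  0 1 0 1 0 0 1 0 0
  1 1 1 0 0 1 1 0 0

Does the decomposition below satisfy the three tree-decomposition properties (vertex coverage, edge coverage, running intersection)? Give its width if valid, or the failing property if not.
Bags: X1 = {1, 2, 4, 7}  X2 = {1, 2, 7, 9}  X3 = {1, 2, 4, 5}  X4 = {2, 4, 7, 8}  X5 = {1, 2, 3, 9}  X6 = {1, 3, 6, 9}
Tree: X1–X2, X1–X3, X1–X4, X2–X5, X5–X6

Checking the three conditions: (i) the bags cover all of {1, 2, 3, 4, 5, 6, 7, 8, 9}; (ii) for each edge, some bag contains both endpoints; (iii) the bags containing any fixed vertex form a subtree. All hold, so the decomposition is valid with width 4 − 1 = 3.

Yes; width 3.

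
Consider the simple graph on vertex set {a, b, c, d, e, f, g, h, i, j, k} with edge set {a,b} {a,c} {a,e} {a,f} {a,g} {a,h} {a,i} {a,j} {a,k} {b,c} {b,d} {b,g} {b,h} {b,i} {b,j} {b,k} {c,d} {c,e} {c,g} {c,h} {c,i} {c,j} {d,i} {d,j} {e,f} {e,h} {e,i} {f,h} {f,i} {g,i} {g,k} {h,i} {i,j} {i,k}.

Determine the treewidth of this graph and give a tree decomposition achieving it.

Treewidth 4.
One such decomposition:
Bags: B1 = {a, b, c, i, j}  B2 = {a, b, c, h, i}  B3 = {a, c, e, h, i}  B4 = {a, b, c, g, i}  B5 = {a, b, g, i, k}  B6 = {a, e, f, h, i}  B7 = {b, c, d, i, j}
Tree: B1–B2, B2–B3, B2–B4, B4–B5, B3–B6, B1–B7

Each bag holds 5 vertices, so the decomposition has width 4, which upper-bounds the treewidth. Conversely, {b, c, d, i, j} is a clique of size 5, and the vertices of any clique must share a bag in every tree decomposition; so some bag has ≥ 5 vertices and tw(G) ≥ 4. Therefore the treewidth is 4.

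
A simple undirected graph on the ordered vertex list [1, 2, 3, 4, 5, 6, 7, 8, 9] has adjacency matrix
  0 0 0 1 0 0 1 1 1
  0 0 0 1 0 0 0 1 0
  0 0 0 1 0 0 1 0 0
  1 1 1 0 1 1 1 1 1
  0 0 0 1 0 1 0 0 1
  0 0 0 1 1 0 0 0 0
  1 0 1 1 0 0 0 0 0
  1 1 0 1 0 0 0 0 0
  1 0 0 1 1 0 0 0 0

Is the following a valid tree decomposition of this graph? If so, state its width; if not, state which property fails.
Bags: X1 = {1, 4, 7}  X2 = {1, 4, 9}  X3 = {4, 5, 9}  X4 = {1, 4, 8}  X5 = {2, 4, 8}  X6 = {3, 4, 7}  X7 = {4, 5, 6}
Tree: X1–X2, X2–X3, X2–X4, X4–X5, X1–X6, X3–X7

Yes; width 2.

Checking the three conditions: (i) the bags cover all of {1, 2, 3, 4, 5, 6, 7, 8, 9}; (ii) for each edge, some bag contains both endpoints; (iii) the bags containing any fixed vertex form a subtree. All hold, so the decomposition is valid with width 3 − 1 = 2.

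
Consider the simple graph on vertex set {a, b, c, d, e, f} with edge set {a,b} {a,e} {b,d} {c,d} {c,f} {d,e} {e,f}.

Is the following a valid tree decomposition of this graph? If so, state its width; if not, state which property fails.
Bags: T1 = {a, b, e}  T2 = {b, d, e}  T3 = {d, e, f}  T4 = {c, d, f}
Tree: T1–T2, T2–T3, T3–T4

Yes; width 2.

Checking the three conditions: (i) the bags cover all of {a, b, c, d, e, f}; (ii) for each edge, some bag contains both endpoints; (iii) the bags containing any fixed vertex form a subtree. All hold, so the decomposition is valid with width 3 − 1 = 2.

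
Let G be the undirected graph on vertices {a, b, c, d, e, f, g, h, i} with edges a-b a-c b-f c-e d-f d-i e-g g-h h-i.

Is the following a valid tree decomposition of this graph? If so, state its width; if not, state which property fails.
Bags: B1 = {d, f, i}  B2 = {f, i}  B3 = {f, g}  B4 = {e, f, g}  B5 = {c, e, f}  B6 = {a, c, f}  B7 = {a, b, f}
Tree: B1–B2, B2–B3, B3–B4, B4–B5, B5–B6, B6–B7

No — vertex h appears in no bag.

A tree decomposition must satisfy three properties: every vertex lies in some bag; for every edge, both endpoints lie together in some bag; and for every vertex, the bags containing it form a connected subtree. Here vertex h appears in no bag, so the decomposition is invalid.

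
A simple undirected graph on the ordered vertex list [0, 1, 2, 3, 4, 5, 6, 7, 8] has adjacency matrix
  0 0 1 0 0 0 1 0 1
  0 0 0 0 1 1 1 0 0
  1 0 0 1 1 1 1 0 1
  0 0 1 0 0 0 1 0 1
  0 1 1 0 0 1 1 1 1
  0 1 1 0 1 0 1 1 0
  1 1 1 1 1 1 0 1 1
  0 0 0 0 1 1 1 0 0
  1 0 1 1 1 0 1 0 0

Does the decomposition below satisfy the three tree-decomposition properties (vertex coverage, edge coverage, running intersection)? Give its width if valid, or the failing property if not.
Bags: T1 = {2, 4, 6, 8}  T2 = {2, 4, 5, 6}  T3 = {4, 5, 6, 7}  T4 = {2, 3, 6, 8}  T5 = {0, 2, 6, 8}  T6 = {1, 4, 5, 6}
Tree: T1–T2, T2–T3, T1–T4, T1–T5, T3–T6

Every vertex of G appears in some bag (union = {0, 1, 2, 3, 4, 5, 6, 7, 8}); every edge is covered by a bag; and for each vertex v the set of bags containing v is connected in the bag tree. The decomposition is therefore valid. The largest bag has 4 vertices, so the width is 3.

Yes; width 3.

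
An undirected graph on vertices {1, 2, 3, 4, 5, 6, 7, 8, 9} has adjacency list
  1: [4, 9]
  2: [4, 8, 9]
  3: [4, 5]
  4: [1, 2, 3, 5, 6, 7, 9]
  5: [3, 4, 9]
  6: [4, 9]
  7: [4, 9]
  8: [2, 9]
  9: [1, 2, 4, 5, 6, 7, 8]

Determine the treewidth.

A width-2 tree decomposition is:
Bags: B1 = {4, 7, 9}  B2 = {4, 6, 9}  B3 = {2, 4, 9}  B4 = {2, 8, 9}  B5 = {1, 4, 9}  B6 = {4, 5, 9}  B7 = {3, 4, 5}
Tree: B1–B2, B2–B3, B3–B4, B3–B5, B3–B6, B6–B7
Each bag holds 3 vertices, so the decomposition has width 2, which upper-bounds the treewidth. Conversely, {2, 8, 9} is a clique of size 3, and the vertices of any clique must share a bag in every tree decomposition; so some bag has ≥ 3 vertices and tw(G) ≥ 2. The upper and lower bounds meet at 2, so that is the treewidth.

2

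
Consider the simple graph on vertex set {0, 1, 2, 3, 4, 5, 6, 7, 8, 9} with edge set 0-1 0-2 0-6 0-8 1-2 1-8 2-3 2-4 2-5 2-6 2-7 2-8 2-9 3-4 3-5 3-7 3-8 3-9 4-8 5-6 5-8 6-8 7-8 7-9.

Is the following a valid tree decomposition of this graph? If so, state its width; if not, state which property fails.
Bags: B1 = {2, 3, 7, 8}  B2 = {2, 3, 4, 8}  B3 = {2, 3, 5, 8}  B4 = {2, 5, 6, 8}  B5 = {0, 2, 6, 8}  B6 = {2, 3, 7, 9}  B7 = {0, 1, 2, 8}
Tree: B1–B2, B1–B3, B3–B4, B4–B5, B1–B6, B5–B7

Yes; width 3.

Every vertex of G appears in some bag (union = {0, 1, 2, 3, 4, 5, 6, 7, 8, 9}); every edge is covered by a bag; and for each vertex v the set of bags containing v is connected in the bag tree. The decomposition is therefore valid. The largest bag has 4 vertices, so the width is 3.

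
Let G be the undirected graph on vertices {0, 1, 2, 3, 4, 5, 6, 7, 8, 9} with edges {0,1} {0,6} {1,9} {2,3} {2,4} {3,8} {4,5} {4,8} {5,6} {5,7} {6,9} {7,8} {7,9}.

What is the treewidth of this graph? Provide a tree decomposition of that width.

Treewidth 2.
One such decomposition:
Bags: B1 = {2, 3, 8}  B2 = {2, 4, 8}  B3 = {4, 7, 8}  B4 = {4, 5, 7}  B5 = {5, 7, 9}  B6 = {5, 6, 9}  B7 = {1, 6, 9}  B8 = {0, 1, 6}
Tree: B1–B2, B2–B3, B3–B4, B4–B5, B5–B6, B6–B7, B7–B8

Every bag has size at most 3, so the width is 3 − 1 = 2 and tw(G) ≤ 2. For the lower bound, G contains the cycle 3–2–4–8–3, so G is not a forest; only forests have treewidth ≤ 1, hence tw(G) ≥ 2. Therefore the treewidth is 2.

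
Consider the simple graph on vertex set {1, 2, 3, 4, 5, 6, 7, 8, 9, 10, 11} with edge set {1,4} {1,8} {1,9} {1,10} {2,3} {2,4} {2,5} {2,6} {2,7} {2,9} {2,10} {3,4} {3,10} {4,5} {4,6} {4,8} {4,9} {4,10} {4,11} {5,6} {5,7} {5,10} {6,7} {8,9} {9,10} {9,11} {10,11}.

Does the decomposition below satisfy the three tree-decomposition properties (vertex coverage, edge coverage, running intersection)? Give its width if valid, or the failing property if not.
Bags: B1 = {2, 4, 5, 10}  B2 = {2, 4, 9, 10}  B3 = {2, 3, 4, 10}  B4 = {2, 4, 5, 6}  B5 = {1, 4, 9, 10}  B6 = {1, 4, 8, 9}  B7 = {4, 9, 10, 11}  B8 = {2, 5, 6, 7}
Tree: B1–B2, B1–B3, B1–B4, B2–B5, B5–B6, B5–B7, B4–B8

Vertex coverage: the bags together contain {1, 2, 3, 4, 5, 6, 7, 8, 9, 10, 11}, the full vertex set. Edge coverage: each edge of G has both endpoints in at least one bag. Running intersection: for every vertex, the bags containing it form a connected subtree. All three properties hold, so this is a valid tree decomposition of width max|bag| − 1 = 3, and hence tw(G) ≤ 3.

Yes; width 3.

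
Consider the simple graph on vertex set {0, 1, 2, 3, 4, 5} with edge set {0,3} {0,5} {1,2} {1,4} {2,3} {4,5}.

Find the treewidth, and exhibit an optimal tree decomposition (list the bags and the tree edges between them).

The largest bag has 3 vertices, giving width 2; this decomposition certifies tw(G) ≤ 2. The edges 3–2–1–4–5–0–3 form a cycle, so G is not a tree and its treewidth is at least 2. Hence tw(G) = 2 exactly.

Treewidth 2.
One optimal decomposition is:
Bags: B1 = {1, 2, 3}  B2 = {1, 3, 4}  B3 = {3, 4, 5}  B4 = {0, 3, 5}
Tree: B1–B2, B2–B3, B3–B4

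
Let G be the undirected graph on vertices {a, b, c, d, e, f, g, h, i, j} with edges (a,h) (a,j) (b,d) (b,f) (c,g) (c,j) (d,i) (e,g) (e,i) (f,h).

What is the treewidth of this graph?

A width-2 tree decomposition is:
Bags: B1 = {e, g, i}  B2 = {c, g, i}  B3 = {c, i, j}  B4 = {a, i, j}  B5 = {a, h, i}  B6 = {f, h, i}  B7 = {b, f, i}  B8 = {b, d, i}
Tree: B1–B2, B2–B3, B3–B4, B4–B5, B5–B6, B6–B7, B7–B8
The largest bag has 3 vertices, giving width 2; this decomposition certifies tw(G) ≤ 2. The edges i–e–g–c–j–a–h–f–b–d–i form a cycle, so G is not a tree and its treewidth is at least 2. Hence tw(G) = 2 exactly.

2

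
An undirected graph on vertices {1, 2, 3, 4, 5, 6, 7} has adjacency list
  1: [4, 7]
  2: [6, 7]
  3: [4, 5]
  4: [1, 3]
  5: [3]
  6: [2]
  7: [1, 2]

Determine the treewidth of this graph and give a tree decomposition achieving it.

Each bag holds 2 vertices, so the decomposition has width 1, which upper-bounds the treewidth. G has an edge, so its treewidth is at least 1. Therefore the treewidth is 1.

Treewidth 1.
One optimal decomposition is:
Bags: B1 = {2, 6}  B2 = {2, 7}  B3 = {1, 7}  B4 = {1, 4}  B5 = {3, 4}  B6 = {3, 5}
Tree: B1–B2, B2–B3, B3–B4, B4–B5, B5–B6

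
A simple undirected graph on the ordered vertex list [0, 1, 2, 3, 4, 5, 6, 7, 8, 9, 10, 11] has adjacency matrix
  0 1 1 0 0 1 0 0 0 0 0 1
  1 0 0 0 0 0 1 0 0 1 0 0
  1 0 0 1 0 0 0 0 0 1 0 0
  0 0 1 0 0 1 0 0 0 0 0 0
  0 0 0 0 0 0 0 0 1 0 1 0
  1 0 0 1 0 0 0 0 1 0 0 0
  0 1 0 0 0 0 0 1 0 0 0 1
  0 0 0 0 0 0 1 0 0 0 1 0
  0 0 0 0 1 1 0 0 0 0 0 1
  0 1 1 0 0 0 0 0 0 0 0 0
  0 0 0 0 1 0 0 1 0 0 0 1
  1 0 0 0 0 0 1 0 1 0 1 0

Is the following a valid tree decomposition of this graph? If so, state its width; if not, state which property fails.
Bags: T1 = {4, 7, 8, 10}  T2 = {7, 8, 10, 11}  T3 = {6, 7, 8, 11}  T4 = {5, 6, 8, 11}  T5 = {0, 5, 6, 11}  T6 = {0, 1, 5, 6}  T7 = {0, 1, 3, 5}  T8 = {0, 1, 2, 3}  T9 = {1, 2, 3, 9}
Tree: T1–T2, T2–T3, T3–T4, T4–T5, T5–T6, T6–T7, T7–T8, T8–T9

Yes; width 3.

Checking the three conditions: (i) the bags cover all of {0, 1, 2, 3, 4, 5, 6, 7, 8, 9, 10, 11}; (ii) for each edge, some bag contains both endpoints; (iii) the bags containing any fixed vertex form a subtree. All hold, so the decomposition is valid with width 4 − 1 = 3.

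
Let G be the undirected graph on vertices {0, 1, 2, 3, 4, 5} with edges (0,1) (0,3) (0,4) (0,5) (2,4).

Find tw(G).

A width-1 tree decomposition is:
Bags: B1 = {0, 5}  B2 = {0, 1}  B3 = {0, 3}  B4 = {0, 4}  B5 = {2, 4}
Tree: B1–B2, B1–B3, B2–B4, B4–B5
The largest bag has 2 vertices, giving width 1; this decomposition certifies tw(G) ≤ 1. Since G has at least one edge (e.g. 0–5), it is not an edgeless graph, so tw(G) ≥ 1. Combining the bounds, tw(G) = 1.

1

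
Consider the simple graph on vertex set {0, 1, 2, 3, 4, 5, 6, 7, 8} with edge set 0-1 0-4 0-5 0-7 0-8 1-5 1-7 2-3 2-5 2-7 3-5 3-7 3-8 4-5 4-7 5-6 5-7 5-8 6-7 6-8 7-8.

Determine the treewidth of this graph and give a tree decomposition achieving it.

Every bag has size at most 4, so the width is 4 − 1 = 3 and tw(G) ≤ 3. On the other hand G contains the 4-clique {0, 5, 7, 8}. A clique must lie in a single bag of any decomposition, so no decomposition can have width below 3. Hence tw(G) = 3 exactly.

Treewidth 3.
One optimal decomposition is:
Bags: B1 = {0, 4, 5, 7}  B2 = {0, 5, 7, 8}  B3 = {0, 1, 5, 7}  B4 = {5, 6, 7, 8}  B5 = {3, 5, 7, 8}  B6 = {2, 3, 5, 7}
Tree: B1–B2, B1–B3, B2–B4, B4–B5, B5–B6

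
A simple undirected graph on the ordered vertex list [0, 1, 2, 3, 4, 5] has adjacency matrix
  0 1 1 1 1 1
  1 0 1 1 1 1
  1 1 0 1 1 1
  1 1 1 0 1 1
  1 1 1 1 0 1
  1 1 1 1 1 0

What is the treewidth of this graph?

A width-5 tree decomposition is:
Bags: B1 = {0, 1, 2, 3, 4, 5}
Tree: (single bag)
With just one bag of size 6, the width is 6 − 1 = 5, so tw(G) ≤ 5. Conversely, {0, 1, 2, 3, 4, 5} is a clique of size 6, and the vertices of any clique must share a bag in every tree decomposition; so some bag has ≥ 6 vertices and tw(G) ≥ 5. Hence tw(G) = 5 exactly.

5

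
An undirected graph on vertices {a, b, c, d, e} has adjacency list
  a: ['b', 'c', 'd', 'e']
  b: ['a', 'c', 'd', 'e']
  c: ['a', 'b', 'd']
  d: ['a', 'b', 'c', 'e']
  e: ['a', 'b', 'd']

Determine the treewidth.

3

A width-3 tree decomposition is:
Bags: B1 = {a, b, d, e}  B2 = {a, b, c, d}
Tree: B1–B2
Every bag has size at most 4, so the width is 4 − 1 = 3 and tw(G) ≤ 3. On the other hand G contains the 4-clique {a, b, d, e}. A clique must lie in a single bag of any decomposition, so no decomposition can have width below 3. The upper and lower bounds meet at 3, so that is the treewidth.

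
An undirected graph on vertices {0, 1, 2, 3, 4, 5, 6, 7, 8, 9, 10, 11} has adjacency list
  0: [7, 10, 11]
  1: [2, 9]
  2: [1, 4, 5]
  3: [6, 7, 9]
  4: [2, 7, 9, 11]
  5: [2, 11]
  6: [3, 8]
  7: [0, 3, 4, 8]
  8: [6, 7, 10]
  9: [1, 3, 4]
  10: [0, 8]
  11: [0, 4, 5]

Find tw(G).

3

A width-3 tree decomposition is:
Bags: B1 = {1, 2, 5, 9}  B2 = {2, 4, 5, 9}  B3 = {4, 5, 9, 11}  B4 = {3, 4, 9, 11}  B5 = {3, 4, 7, 11}  B6 = {0, 3, 7, 11}  B7 = {0, 3, 6, 7}  B8 = {0, 6, 7, 8}  B9 = {0, 6, 8, 10}
Tree: B1–B2, B2–B3, B3–B4, B4–B5, B5–B6, B6–B7, B7–B8, B8–B9
Each bag holds 4 vertices, so the decomposition has width 3, which upper-bounds the treewidth. For the lower bound: the 4 vertex sets {1,2,5}, {9}, {4}, {0,3,7,11} are disjoint, each induces a connected subgraph, and every pair is joined by at least one edge of G. Contracting each set to a single vertex therefore yields K_{4} as a minor, and since treewidth is minor-monotone, tw(G) ≥ tw(K_{4}) = 3. Therefore the treewidth is 3.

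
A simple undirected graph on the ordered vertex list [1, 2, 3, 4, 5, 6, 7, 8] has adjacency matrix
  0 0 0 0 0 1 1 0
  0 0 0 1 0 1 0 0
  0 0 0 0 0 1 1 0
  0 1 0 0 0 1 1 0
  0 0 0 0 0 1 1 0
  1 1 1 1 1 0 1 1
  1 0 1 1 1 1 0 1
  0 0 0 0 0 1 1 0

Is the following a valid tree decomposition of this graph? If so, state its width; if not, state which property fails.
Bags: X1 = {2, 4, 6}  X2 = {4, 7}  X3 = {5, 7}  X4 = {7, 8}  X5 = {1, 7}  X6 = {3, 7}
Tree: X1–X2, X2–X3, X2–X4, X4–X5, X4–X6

A tree decomposition must satisfy three properties: every vertex lies in some bag; for every edge, both endpoints lie together in some bag; and for every vertex, the bags containing it form a connected subtree. Here edge (6,7) lies in no bag, so the decomposition is invalid.

No — edge (6,7) lies in no bag.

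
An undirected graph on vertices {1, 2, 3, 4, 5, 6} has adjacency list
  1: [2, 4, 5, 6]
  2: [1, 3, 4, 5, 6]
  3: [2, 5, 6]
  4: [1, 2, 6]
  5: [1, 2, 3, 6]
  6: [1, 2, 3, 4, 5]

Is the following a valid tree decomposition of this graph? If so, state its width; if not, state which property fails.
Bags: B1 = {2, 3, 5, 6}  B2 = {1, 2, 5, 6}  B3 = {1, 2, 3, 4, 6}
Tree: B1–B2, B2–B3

A tree decomposition must satisfy three properties: every vertex lies in some bag; for every edge, both endpoints lie together in some bag; and for every vertex, the bags containing it form a connected subtree. Here bags containing vertex 3 are not connected in the tree, so the decomposition is invalid.

No — bags containing vertex 3 are not connected in the tree.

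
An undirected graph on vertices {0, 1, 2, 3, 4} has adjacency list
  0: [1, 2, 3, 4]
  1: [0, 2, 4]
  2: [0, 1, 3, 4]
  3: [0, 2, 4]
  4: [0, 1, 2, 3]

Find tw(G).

3

A width-3 tree decomposition is:
Bags: B1 = {0, 1, 2, 4}  B2 = {0, 2, 3, 4}
Tree: B1–B2
Every bag has size at most 4, so the width is 4 − 1 = 3 and tw(G) ≤ 3. On the other hand G contains the 4-clique {0, 1, 2, 4}. A clique must lie in a single bag of any decomposition, so no decomposition can have width below 3. Therefore the treewidth is 3.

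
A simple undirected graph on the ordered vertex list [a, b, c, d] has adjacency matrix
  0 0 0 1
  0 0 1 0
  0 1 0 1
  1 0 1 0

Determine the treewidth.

1

A width-1 tree decomposition is:
Bags: B1 = {b, c}  B2 = {c, d}  B3 = {a, d}
Tree: B1–B2, B2–B3
Every bag has size at most 2, so the width is 2 − 1 = 1 and tw(G) ≤ 1. Since G has at least one edge (e.g. b–c), it is not an edgeless graph, so tw(G) ≥ 1. Combining the bounds, tw(G) = 1.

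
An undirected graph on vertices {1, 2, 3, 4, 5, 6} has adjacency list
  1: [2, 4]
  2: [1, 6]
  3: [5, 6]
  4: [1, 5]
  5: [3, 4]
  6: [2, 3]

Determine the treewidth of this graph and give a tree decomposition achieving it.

Every bag has size at most 3, so the width is 3 − 1 = 2 and tw(G) ≤ 2. Since 5–4–1–2–6–3–5 is a cycle in G, G is not acyclic. Forests are exactly the graphs of treewidth ≤ 1, so tw(G) ≥ 2. The upper and lower bounds meet at 2, so that is the treewidth.

Treewidth 2.
One optimal decomposition is:
Bags: B1 = {1, 4, 5}  B2 = {1, 2, 5}  B3 = {2, 5, 6}  B4 = {3, 5, 6}
Tree: B1–B2, B2–B3, B3–B4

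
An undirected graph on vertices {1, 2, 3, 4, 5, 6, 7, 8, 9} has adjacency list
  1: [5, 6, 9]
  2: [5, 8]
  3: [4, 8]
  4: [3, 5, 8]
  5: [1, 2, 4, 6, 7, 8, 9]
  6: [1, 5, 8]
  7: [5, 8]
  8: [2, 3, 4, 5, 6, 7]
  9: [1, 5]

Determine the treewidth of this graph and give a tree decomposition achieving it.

Treewidth 2.
One optimal decomposition is:
Bags: B1 = {5, 6, 8}  B2 = {5, 7, 8}  B3 = {1, 5, 6}  B4 = {4, 5, 8}  B5 = {2, 5, 8}  B6 = {1, 5, 9}  B7 = {3, 4, 8}
Tree: B1–B2, B1–B3, B2–B4, B4–B5, B3–B6, B4–B7

Each bag holds 3 vertices, so the decomposition has width 2, which upper-bounds the treewidth. For the lower bound, the 3 vertices {3, 4, 8} are pairwise adjacent, and any tree decomposition puts a clique entirely inside one bag — forcing width ≥ 2. Combining the bounds, tw(G) = 2.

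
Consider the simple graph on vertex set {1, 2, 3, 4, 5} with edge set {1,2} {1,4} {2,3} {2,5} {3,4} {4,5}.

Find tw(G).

2

A width-2 tree decomposition is:
Bags: B1 = {2, 3, 4}  B2 = {1, 2, 4}  B3 = {2, 4, 5}
Tree: B1–B2, B2–B3
The largest bag has 3 vertices, giving width 2; this decomposition certifies tw(G) ≤ 2. The edges 3–4–1–2–3 form a cycle, so G is not a tree and its treewidth is at least 2. Hence tw(G) = 2 exactly.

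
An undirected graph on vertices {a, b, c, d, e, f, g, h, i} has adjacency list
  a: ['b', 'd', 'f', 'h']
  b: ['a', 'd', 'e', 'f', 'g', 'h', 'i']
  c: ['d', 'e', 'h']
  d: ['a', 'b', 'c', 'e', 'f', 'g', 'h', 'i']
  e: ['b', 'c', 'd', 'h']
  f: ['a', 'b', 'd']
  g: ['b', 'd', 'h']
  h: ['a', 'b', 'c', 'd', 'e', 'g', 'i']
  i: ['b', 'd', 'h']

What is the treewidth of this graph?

A width-3 tree decomposition is:
Bags: B1 = {b, d, g, h}  B2 = {a, b, d, h}  B3 = {b, d, e, h}  B4 = {a, b, d, f}  B5 = {b, d, h, i}  B6 = {c, d, e, h}
Tree: B1–B2, B1–B3, B2–B4, B1–B5, B3–B6
Each bag holds 4 vertices, so the decomposition has width 3, which upper-bounds the treewidth. Conversely, {c, d, e, h} is a clique of size 4, and the vertices of any clique must share a bag in every tree decomposition; so some bag has ≥ 4 vertices and tw(G) ≥ 3. Combining the bounds, tw(G) = 3.

3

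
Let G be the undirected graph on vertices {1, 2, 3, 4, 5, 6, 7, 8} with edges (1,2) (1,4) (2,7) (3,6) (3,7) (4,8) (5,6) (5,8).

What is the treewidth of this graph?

A width-2 tree decomposition is:
Bags: B1 = {1, 2, 4}  B2 = {2, 4, 7}  B3 = {3, 4, 7}  B4 = {3, 4, 6}  B5 = {4, 5, 6}  B6 = {4, 5, 8}
Tree: B1–B2, B2–B3, B3–B4, B4–B5, B5–B6
Each bag holds 3 vertices, so the decomposition has width 2, which upper-bounds the treewidth. The edges 4–1–2–7–3–6–5–8–4 form a cycle, so G is not a tree and its treewidth is at least 2. Therefore the treewidth is 2.

2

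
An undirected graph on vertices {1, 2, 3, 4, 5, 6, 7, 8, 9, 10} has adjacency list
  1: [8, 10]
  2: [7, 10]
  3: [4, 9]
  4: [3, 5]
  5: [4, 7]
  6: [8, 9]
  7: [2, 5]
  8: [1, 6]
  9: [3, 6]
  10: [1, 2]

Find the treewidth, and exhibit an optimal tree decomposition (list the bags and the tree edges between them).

Each bag holds 3 vertices, so the decomposition has width 2, which upper-bounds the treewidth. Since 4–3–9–6–8–1–10–2–7–5–4 is a cycle in G, G is not acyclic. Forests are exactly the graphs of treewidth ≤ 1, so tw(G) ≥ 2. Therefore the treewidth is 2.

Treewidth 2.
One such decomposition:
Bags: B1 = {3, 4, 9}  B2 = {4, 6, 9}  B3 = {4, 6, 8}  B4 = {1, 4, 8}  B5 = {1, 4, 10}  B6 = {2, 4, 10}  B7 = {2, 4, 7}  B8 = {4, 5, 7}
Tree: B1–B2, B2–B3, B3–B4, B4–B5, B5–B6, B6–B7, B7–B8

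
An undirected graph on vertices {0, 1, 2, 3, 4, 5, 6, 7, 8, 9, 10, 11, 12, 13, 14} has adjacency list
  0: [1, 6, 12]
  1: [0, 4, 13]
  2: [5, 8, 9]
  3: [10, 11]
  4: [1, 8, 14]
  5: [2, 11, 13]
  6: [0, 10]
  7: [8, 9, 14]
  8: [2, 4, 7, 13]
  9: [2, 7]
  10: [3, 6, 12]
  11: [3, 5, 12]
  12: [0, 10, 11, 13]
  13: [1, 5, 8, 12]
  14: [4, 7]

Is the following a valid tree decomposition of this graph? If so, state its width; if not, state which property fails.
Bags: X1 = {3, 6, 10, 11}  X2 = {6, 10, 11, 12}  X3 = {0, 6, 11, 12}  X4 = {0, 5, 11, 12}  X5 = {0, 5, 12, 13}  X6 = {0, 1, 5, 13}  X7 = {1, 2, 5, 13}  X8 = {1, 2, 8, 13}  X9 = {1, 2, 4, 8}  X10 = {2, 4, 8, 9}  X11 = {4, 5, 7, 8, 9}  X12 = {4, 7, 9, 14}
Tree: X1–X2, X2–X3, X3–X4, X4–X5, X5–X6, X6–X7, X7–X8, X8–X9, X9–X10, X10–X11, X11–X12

No — bags containing vertex 5 are not connected in the tree.

A tree decomposition must satisfy three properties: every vertex lies in some bag; for every edge, both endpoints lie together in some bag; and for every vertex, the bags containing it form a connected subtree. Here bags containing vertex 5 are not connected in the tree, so the decomposition is invalid.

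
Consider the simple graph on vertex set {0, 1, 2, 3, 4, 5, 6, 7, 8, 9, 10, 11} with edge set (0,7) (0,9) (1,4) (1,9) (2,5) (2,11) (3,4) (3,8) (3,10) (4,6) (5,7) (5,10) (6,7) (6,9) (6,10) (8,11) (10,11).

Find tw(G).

A width-3 tree decomposition is:
Bags: B1 = {0, 1, 7, 9}  B2 = {1, 6, 7, 9}  B3 = {1, 4, 6, 7}  B4 = {4, 5, 6, 7}  B5 = {4, 5, 6, 10}  B6 = {3, 4, 5, 10}  B7 = {2, 3, 5, 10}  B8 = {2, 3, 10, 11}  B9 = {2, 3, 8, 11}
Tree: B1–B2, B2–B3, B3–B4, B4–B5, B5–B6, B6–B7, B7–B8, B8–B9
Each bag holds 4 vertices, so the decomposition has width 3, which upper-bounds the treewidth. For the lower bound: the 4 vertex sets {0,1,9}, {7}, {6}, {3,4,5,10} are disjoint, each induces a connected subgraph, and every pair is joined by at least one edge of G. Contracting each set to a single vertex therefore yields K_{4} as a minor, and since treewidth is minor-monotone, tw(G) ≥ tw(K_{4}) = 3. Therefore the treewidth is 3.

3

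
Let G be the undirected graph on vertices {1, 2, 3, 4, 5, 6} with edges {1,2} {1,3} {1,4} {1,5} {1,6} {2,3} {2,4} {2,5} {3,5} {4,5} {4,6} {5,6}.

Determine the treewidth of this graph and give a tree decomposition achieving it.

Every bag has size at most 4, so the width is 4 − 1 = 3 and tw(G) ≤ 3. On the other hand G contains the 4-clique {1, 2, 3, 5}. A clique must lie in a single bag of any decomposition, so no decomposition can have width below 3. Combining the bounds, tw(G) = 3.

Treewidth 3.
One such decomposition:
Bags: B1 = {1, 2, 3, 5}  B2 = {1, 2, 4, 5}  B3 = {1, 4, 5, 6}
Tree: B1–B2, B2–B3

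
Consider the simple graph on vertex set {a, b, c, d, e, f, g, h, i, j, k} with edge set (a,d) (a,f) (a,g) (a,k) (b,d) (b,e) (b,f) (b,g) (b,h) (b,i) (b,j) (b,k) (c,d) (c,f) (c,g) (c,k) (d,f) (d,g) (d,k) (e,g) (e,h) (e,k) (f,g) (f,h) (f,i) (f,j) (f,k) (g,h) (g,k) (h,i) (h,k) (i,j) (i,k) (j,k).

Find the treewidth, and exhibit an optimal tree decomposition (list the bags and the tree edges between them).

Every bag has size at most 5, so the width is 5 − 1 = 4 and tw(G) ≤ 4. On the other hand G contains the 5-clique {b, e, g, h, k}. A clique must lie in a single bag of any decomposition, so no decomposition can have width below 4. Combining the bounds, tw(G) = 4.

Treewidth 4.
Bags: B1 = {b, f, g, h, k}  B2 = {b, f, h, i, k}  B3 = {b, f, i, j, k}  B4 = {b, d, f, g, k}  B5 = {c, d, f, g, k}  B6 = {a, d, f, g, k}  B7 = {b, e, g, h, k}
Tree: B1–B2, B2–B3, B1–B4, B4–B5, B5–B6, B1–B7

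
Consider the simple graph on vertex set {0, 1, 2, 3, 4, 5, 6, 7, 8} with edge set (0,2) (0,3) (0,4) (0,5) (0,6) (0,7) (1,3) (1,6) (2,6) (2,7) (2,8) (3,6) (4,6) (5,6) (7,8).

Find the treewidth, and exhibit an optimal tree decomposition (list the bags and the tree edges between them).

Treewidth 2.
One optimal decomposition is:
Bags: B1 = {0, 3, 6}  B2 = {1, 3, 6}  B3 = {0, 2, 6}  B4 = {0, 5, 6}  B5 = {0, 2, 7}  B6 = {2, 7, 8}  B7 = {0, 4, 6}
Tree: B1–B2, B1–B3, B1–B4, B3–B5, B5–B6, B1–B7

Each bag holds 3 vertices, so the decomposition has width 2, which upper-bounds the treewidth. Conversely, {0, 2, 6} is a clique of size 3, and the vertices of any clique must share a bag in every tree decomposition; so some bag has ≥ 3 vertices and tw(G) ≥ 2. Hence tw(G) = 2 exactly.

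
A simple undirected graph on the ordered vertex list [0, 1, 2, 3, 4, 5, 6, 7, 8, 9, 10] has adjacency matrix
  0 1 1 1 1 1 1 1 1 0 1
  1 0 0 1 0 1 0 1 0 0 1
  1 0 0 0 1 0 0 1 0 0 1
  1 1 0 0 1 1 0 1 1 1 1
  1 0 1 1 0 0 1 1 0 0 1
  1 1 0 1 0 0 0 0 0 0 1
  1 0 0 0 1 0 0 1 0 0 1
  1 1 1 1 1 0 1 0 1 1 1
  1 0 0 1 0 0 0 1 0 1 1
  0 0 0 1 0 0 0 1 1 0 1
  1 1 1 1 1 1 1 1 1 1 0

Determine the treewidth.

A width-4 tree decomposition is:
Bags: B1 = {0, 1, 3, 7, 10}  B2 = {0, 3, 7, 8, 10}  B3 = {3, 7, 8, 9, 10}  B4 = {0, 3, 4, 7, 10}  B5 = {0, 4, 6, 7, 10}  B6 = {0, 2, 4, 7, 10}  B7 = {0, 1, 3, 5, 10}
Tree: B1–B2, B2–B3, B1–B4, B4–B5, B4–B6, B1–B7
Every bag has size at most 5, so the width is 5 − 1 = 4 and tw(G) ≤ 4. For the lower bound, the 5 vertices {0, 1, 3, 5, 10} are pairwise adjacent, and any tree decomposition puts a clique entirely inside one bag — forcing width ≥ 4. The upper and lower bounds meet at 4, so that is the treewidth.

4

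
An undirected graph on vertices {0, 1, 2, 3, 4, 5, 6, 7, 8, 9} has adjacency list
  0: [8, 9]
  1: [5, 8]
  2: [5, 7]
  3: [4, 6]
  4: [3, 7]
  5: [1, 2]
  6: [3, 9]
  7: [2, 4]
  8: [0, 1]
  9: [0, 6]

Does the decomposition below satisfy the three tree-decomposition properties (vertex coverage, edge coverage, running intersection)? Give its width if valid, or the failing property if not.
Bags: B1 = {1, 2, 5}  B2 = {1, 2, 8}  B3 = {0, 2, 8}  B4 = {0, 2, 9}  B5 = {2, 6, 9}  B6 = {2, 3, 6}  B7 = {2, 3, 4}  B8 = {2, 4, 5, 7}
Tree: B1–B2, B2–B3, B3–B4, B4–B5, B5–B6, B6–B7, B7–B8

A tree decomposition must satisfy three properties: every vertex lies in some bag; for every edge, both endpoints lie together in some bag; and for every vertex, the bags containing it form a connected subtree. Here bags containing vertex 5 are not connected in the tree, so the decomposition is invalid.

No — bags containing vertex 5 are not connected in the tree.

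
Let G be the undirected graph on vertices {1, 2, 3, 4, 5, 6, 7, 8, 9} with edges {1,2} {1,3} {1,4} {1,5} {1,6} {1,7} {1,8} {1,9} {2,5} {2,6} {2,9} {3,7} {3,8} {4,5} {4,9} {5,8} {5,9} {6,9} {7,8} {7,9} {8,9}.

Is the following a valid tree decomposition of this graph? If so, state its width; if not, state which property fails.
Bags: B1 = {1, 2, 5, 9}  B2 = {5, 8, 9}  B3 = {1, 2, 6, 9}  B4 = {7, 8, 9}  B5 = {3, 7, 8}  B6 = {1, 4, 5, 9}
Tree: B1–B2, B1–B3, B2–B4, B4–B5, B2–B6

A tree decomposition must satisfy three properties: every vertex lies in some bag; for every edge, both endpoints lie together in some bag; and for every vertex, the bags containing it form a connected subtree. Here edge (1,8) lies in no bag, so the decomposition is invalid.

No — edge (1,8) lies in no bag.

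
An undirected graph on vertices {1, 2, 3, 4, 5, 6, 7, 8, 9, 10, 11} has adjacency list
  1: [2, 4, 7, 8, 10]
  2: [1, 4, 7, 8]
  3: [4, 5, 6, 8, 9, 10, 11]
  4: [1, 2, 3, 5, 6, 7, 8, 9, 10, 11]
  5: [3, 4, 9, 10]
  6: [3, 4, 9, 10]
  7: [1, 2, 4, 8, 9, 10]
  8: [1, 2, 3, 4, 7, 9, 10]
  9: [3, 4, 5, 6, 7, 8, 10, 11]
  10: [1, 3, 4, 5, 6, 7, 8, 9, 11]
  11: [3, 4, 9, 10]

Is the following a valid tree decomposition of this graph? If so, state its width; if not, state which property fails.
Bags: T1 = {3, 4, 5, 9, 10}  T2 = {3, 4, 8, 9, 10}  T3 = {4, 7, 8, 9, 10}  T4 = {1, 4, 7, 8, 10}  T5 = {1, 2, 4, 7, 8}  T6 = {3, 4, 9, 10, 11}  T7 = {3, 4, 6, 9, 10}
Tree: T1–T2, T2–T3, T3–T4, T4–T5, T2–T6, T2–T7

Vertex coverage: the bags together contain {1, 2, 3, 4, 5, 6, 7, 8, 9, 10, 11}, the full vertex set. Edge coverage: each edge of G has both endpoints in at least one bag. Running intersection: for every vertex, the bags containing it form a connected subtree. All three properties hold, so this is a valid tree decomposition of width max|bag| − 1 = 4, and hence tw(G) ≤ 4.

Yes; width 4.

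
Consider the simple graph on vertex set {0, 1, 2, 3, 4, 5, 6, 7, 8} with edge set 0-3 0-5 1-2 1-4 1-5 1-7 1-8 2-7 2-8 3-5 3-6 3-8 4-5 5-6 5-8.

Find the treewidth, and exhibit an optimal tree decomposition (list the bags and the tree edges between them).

Treewidth 2.
One optimal decomposition is:
Bags: B1 = {1, 5, 8}  B2 = {3, 5, 8}  B3 = {1, 4, 5}  B4 = {1, 2, 8}  B5 = {3, 5, 6}  B6 = {1, 2, 7}  B7 = {0, 3, 5}
Tree: B1–B2, B1–B3, B1–B4, B2–B5, B4–B6, B5–B7

Each bag holds 3 vertices, so the decomposition has width 2, which upper-bounds the treewidth. Conversely, {1, 2, 8} is a clique of size 3, and the vertices of any clique must share a bag in every tree decomposition; so some bag has ≥ 3 vertices and tw(G) ≥ 2. Therefore the treewidth is 2.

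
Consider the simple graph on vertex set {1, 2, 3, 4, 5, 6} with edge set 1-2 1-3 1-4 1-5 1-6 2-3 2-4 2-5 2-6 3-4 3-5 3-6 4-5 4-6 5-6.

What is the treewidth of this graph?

A width-5 tree decomposition is:
Bags: B1 = {1, 2, 3, 4, 5, 6}
Tree: (single bag)
A single bag containing all 6 vertices is trivially a valid decomposition of width 5. Conversely, {1, 2, 3, 4, 5, 6} is a clique of size 6, and the vertices of any clique must share a bag in every tree decomposition; so some bag has ≥ 6 vertices and tw(G) ≥ 5. The upper and lower bounds meet at 5, so that is the treewidth.

5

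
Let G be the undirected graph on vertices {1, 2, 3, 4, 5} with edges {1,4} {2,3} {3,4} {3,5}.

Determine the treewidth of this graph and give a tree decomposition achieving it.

The largest bag has 2 vertices, giving width 1; this decomposition certifies tw(G) ≤ 1. Since G has at least one edge (e.g. 2–3), it is not an edgeless graph, so tw(G) ≥ 1. Hence tw(G) = 1 exactly.

Treewidth 1.
One optimal decomposition is:
Bags: B1 = {2, 3}  B2 = {3, 4}  B3 = {3, 5}  B4 = {1, 4}
Tree: B1–B2, B2–B3, B2–B4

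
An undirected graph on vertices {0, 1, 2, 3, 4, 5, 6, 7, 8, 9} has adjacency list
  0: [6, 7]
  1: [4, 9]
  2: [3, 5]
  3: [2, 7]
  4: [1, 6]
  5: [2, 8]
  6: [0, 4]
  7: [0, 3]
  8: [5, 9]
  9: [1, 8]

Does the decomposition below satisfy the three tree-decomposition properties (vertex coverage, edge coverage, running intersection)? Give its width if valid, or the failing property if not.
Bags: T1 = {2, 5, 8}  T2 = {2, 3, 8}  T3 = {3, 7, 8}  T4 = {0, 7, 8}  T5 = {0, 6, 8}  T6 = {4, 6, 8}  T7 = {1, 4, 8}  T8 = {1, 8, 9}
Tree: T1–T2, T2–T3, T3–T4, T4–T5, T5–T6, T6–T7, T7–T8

Vertex coverage: the bags together contain {0, 1, 2, 3, 4, 5, 6, 7, 8, 9}, the full vertex set. Edge coverage: each edge of G has both endpoints in at least one bag. Running intersection: for every vertex, the bags containing it form a connected subtree. All three properties hold, so this is a valid tree decomposition of width max|bag| − 1 = 2, and hence tw(G) ≤ 2.

Yes; width 2.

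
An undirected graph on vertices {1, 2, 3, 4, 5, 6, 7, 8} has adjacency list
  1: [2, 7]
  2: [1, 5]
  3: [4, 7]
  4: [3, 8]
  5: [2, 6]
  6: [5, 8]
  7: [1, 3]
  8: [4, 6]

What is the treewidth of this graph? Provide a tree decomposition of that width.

The largest bag has 3 vertices, giving width 2; this decomposition certifies tw(G) ≤ 2. The edges 3–7–1–2–5–6–8–4–3 form a cycle, so G is not a tree and its treewidth is at least 2. Hence tw(G) = 2 exactly.

Treewidth 2.
One optimal decomposition is:
Bags: B1 = {1, 3, 7}  B2 = {1, 2, 3}  B3 = {2, 3, 5}  B4 = {3, 5, 6}  B5 = {3, 6, 8}  B6 = {3, 4, 8}
Tree: B1–B2, B2–B3, B3–B4, B4–B5, B5–B6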